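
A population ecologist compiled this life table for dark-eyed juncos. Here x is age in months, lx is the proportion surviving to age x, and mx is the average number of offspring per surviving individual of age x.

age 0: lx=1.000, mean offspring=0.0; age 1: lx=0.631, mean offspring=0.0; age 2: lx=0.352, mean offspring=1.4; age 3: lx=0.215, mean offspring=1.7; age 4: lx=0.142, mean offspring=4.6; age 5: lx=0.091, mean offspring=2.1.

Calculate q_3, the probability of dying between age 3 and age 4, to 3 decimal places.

q_3 = (l_3 − l_4) / l_3 = (0.215 − 0.142) / 0.215
     = 0.073 / 0.215 = 0.339535… → 0.340

0.340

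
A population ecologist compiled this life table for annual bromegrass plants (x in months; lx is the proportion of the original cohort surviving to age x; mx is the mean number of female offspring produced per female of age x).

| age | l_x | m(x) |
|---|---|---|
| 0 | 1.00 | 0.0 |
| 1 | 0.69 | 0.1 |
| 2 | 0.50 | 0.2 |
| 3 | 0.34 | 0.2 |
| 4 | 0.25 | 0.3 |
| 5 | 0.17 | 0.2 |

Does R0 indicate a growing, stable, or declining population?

R0 = Σ lx·mx = 0 + 0.069 + 0.1 + 0.068 + 0.075 + 0.034 = 0.346
R0 < 1, so the population is declining.

declining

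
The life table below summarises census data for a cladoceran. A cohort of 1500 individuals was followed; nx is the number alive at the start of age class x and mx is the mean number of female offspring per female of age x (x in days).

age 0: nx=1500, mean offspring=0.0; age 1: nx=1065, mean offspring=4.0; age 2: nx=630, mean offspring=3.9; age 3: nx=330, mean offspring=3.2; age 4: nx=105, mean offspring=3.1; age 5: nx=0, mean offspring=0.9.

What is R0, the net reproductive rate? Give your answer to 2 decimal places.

5.40

lx = nx/n0 = nx/1500: 1, 0.71, 0.42, 0.22, 0.07, 0
lx·mx by age: 0, 2.84, 1.638, 0.704, 0.217, 0
R0 = Σ lx·mx = 5.399 → 5.40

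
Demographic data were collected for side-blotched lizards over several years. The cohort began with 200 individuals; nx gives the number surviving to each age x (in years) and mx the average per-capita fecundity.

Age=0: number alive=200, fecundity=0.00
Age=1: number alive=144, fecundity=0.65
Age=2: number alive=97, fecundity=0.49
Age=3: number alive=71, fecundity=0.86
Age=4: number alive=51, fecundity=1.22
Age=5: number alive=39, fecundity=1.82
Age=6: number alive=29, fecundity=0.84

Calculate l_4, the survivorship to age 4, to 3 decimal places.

0.255

l_4 = n_4/n_0 = 51/200 = 0.255 → 0.255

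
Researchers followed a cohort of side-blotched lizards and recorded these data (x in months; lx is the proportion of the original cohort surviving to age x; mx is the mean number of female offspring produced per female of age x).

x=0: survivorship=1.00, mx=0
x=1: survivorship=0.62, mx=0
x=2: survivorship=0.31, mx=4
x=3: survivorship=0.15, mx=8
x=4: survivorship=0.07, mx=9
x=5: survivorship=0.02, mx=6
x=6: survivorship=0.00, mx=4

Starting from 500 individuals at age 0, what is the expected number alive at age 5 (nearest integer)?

Expected survivors = N0 · l_5 = 500 × 0.02 = 10 → 10

10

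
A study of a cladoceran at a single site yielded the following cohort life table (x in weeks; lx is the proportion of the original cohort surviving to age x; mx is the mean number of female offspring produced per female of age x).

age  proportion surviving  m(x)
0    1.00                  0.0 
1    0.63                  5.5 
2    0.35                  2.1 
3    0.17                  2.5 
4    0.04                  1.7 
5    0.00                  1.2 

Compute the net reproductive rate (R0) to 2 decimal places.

lx·mx by age: 0, 3.465, 0.735, 0.425, 0.068, 0
R0 = Σ lx·mx = 4.693 → 4.69

4.69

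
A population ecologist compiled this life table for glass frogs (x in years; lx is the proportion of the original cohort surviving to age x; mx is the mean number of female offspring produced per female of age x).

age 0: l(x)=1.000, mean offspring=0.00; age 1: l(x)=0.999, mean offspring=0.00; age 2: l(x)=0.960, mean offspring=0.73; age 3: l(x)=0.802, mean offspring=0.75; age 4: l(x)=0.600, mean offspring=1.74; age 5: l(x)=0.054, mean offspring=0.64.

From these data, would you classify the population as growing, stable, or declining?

R0 = Σ lx·mx = 0 + 0 + 0.7008 + 0.6015 + 1.044 + 0.03456 = 2.38086
R0 > 1, so the population is growing.

growing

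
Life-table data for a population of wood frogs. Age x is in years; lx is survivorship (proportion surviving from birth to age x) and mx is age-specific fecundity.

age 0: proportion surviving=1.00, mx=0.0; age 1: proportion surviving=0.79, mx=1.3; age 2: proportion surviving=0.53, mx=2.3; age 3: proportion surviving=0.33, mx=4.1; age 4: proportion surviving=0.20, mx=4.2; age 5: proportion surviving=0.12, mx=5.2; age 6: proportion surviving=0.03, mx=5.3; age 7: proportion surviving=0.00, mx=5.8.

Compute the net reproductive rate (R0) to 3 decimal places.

lx·mx by age: 0, 1.027, 1.219, 1.353, 0.84, 0.624, 0.159, 0
R0 = Σ lx·mx = 5.222 → 5.222

5.222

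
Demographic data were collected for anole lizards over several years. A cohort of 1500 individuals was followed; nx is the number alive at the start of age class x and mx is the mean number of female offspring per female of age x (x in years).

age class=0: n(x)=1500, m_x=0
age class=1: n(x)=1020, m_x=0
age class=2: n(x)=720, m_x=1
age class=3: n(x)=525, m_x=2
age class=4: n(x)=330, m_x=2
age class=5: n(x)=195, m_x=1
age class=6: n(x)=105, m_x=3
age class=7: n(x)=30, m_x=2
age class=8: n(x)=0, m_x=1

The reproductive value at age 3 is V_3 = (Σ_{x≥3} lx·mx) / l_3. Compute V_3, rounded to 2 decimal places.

lx = nx/n0 = nx/1500: 1, 0.68, 0.48, 0.35, 0.22, 0.13, 0.07, 0.02, 0
lx·mx for x ≥ 3: 0.7, 0.44, 0.13, 0.21, 0.04, 0 → sum = 1.52
V_3 = 1.52 / l_3 = 1.52 / 0.35 = 4.342857… → 4.34

4.34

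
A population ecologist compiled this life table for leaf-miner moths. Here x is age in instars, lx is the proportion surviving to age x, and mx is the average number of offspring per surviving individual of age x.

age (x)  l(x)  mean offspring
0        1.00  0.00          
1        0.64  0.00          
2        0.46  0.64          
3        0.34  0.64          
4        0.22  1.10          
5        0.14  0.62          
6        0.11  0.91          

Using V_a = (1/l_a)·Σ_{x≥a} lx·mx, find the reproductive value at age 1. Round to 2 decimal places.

1.47

lx·mx for x ≥ 1: 0, 0.2944, 0.2176, 0.242, 0.0868, 0.1001 → sum = 0.9409
V_1 = 0.9409 / l_1 = 0.9409 / 0.64 = 1.470156… → 1.47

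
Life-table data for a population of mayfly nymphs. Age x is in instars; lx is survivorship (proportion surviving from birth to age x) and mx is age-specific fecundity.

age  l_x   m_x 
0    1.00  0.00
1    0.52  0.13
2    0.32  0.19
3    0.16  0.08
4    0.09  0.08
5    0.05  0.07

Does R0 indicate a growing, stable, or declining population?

R0 = Σ lx·mx = 0 + 0.0676 + 0.0608 + 0.0128 + 0.0072 + 0.0035 = 0.1519
R0 < 1, so the population is declining.

declining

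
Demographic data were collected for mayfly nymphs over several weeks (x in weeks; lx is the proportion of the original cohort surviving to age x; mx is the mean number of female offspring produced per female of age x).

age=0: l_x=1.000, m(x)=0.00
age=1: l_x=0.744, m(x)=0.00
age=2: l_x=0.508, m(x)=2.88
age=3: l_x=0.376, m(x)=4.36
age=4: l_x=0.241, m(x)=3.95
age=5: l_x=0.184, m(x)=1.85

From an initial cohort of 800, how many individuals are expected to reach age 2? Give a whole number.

Expected survivors = N0 · l_2 = 800 × 0.508 = 406.4 → 406

406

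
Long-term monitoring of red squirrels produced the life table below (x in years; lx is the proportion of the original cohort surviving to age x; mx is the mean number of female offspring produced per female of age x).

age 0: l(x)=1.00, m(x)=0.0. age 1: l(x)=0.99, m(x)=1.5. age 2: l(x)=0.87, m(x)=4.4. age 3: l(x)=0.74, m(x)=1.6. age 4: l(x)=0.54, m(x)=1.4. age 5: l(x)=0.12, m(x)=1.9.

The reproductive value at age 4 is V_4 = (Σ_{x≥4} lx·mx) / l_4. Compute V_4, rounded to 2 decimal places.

lx·mx for x ≥ 4: 0.756, 0.228 → sum = 0.984
V_4 = 0.984 / l_4 = 0.984 / 0.54 = 1.822222… → 1.82

1.82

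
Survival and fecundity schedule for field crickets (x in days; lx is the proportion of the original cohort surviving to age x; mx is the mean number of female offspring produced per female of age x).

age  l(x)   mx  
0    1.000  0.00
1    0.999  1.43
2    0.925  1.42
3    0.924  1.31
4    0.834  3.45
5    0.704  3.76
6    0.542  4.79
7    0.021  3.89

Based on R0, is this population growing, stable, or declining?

R0 = Σ lx·mx = 0 + 1.42857 + 1.3135 + 1.21044 + 2.8773 + 2.64704 + 2.59618 + 0.08169 = 12.15472
R0 > 1, so the population is growing.

growing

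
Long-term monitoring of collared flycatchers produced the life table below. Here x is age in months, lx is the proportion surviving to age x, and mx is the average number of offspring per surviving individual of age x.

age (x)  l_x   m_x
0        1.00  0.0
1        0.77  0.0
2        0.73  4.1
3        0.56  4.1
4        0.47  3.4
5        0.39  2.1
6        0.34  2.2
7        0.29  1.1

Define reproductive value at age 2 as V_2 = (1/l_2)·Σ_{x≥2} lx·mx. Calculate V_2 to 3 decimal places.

lx·mx for x ≥ 2: 2.993, 2.296, 1.598, 0.819, 0.748, 0.319 → sum = 8.773
V_2 = 8.773 / l_2 = 8.773 / 0.73 = 12.017808… → 12.018

12.018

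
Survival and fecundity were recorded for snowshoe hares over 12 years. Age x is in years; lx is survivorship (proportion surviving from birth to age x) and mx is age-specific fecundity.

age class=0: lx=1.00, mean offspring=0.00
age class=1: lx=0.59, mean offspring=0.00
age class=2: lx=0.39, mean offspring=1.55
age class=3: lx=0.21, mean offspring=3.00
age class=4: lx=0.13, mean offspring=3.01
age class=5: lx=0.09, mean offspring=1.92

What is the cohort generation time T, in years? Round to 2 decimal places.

lx·mx: 0, 0, 0.6045, 0.63, 0.3913, 0.1728 → R0 = 1.7986
x·lx·mx: 0, 0, 1.209, 1.89, 1.5652, 0.864 → Σ = 5.5282
T = 5.5282 / 1.7986 = 3.073613… → 3.07

3.07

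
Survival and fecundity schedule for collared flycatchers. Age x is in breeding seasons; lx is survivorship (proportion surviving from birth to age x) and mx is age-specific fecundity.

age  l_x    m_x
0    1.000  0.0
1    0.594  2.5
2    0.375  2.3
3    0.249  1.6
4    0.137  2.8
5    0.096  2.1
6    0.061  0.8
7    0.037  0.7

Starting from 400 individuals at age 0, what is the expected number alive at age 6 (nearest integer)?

Expected survivors = N0 · l_6 = 400 × 0.061 = 24.4 → 24

24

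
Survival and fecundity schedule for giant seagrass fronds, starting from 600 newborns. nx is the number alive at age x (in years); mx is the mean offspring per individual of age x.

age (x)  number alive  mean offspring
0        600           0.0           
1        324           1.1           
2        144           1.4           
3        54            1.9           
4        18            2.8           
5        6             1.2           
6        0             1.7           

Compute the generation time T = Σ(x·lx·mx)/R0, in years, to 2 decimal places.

lx = nx/n0 = nx/600: 1, 0.54, 0.24, 0.09, 0.03, 0.01, 0
lx·mx: 0, 0.594, 0.336, 0.171, 0.084, 0.012, 0 → R0 = 1.197
x·lx·mx: 0, 0.594, 0.672, 0.513, 0.336, 0.06, 0 → Σ = 2.175
T = 2.175 / 1.197 = 1.817043… → 1.82

1.82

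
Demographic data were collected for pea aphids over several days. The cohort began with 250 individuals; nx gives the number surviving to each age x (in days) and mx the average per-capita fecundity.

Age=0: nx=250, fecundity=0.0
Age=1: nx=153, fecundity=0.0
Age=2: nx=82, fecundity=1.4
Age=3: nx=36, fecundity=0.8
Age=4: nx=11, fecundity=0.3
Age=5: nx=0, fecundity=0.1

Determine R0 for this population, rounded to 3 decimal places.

0.588

lx = nx/n0 = nx/250: 1, 0.612, 0.328, 0.144, 0.044, 0
lx·mx by age: 0, 0, 0.4592, 0.1152, 0.0132, 0
R0 = Σ lx·mx = 0.5876 → 0.588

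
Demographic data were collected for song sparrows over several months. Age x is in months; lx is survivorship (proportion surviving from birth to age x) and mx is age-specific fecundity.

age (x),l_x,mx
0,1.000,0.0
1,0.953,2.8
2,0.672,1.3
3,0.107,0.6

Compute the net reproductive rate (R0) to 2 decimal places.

3.61

lx·mx by age: 0, 2.6684, 0.8736, 0.0642
R0 = Σ lx·mx = 3.6062 → 3.61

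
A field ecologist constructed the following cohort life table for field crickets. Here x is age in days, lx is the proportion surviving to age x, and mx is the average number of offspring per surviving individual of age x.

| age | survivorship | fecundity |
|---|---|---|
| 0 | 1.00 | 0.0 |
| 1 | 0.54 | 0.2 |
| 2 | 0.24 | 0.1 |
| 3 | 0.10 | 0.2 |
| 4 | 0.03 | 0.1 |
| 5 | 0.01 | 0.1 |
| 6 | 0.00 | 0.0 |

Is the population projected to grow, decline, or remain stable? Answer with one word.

declining

R0 = Σ lx·mx = 0 + 0.108 + 0.024 + 0.02 + 0.003 + 0.001 + 0 = 0.156
R0 < 1, so the population is declining.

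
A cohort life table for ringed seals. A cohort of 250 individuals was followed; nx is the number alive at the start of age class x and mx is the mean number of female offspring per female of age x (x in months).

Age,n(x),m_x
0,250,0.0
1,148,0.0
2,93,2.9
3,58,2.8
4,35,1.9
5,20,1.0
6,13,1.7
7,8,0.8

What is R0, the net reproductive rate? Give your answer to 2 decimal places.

lx = nx/n0 = nx/250: 1, 0.592, 0.372, 0.232, 0.14, 0.08, 0.052, 0.032
lx·mx by age: 0, 0, 1.0788, 0.6496, 0.266, 0.08, 0.0884, 0.0256
R0 = Σ lx·mx = 2.1884 → 2.19

2.19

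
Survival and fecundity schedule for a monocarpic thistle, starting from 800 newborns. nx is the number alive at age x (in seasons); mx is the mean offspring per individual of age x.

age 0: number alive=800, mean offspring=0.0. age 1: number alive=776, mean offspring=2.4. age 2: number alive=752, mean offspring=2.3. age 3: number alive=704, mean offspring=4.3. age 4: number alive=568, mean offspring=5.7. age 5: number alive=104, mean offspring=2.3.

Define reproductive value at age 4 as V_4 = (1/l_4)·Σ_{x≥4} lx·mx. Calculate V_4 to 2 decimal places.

6.12

lx = nx/n0 = nx/800: 1, 0.97, 0.94, 0.88, 0.71, 0.13
lx·mx for x ≥ 4: 4.047, 0.299 → sum = 4.346
V_4 = 4.346 / l_4 = 4.346 / 0.71 = 6.121127… → 6.12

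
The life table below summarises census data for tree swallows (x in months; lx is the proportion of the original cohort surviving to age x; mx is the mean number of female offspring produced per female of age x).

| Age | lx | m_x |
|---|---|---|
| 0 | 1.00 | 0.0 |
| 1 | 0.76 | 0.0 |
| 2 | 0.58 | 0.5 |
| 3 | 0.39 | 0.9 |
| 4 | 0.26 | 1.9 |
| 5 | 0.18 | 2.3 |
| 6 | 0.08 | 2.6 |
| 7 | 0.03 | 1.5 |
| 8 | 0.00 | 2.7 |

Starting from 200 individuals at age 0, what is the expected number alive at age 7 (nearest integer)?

Expected survivors = N0 · l_7 = 200 × 0.03 = 6 → 6

6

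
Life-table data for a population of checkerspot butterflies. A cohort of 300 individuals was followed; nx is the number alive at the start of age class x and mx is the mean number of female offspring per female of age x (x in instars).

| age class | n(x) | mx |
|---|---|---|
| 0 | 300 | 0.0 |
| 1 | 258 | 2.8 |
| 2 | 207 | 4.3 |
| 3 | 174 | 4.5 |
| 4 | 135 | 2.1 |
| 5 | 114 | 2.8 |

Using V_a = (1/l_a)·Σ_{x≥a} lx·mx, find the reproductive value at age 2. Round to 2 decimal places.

lx = nx/n0 = nx/300: 1, 0.86, 0.69, 0.58, 0.45, 0.38
lx·mx for x ≥ 2: 2.967, 2.61, 0.945, 1.064 → sum = 7.586
V_2 = 7.586 / l_2 = 7.586 / 0.69 = 10.994203… → 10.99

10.99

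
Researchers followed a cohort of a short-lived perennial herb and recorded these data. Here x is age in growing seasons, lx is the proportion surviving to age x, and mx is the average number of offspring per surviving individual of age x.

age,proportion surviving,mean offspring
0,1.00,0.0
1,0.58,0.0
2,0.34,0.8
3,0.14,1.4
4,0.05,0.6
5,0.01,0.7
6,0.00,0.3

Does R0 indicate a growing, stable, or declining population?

declining

R0 = Σ lx·mx = 0 + 0 + 0.272 + 0.196 + 0.03 + 0.007 + 0 = 0.505
R0 < 1, so the population is declining.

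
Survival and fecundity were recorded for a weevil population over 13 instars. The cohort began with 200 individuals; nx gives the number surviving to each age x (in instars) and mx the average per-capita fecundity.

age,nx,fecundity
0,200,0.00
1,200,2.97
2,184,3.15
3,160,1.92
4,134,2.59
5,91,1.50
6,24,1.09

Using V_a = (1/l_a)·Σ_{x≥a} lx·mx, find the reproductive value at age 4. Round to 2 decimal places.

lx = nx/n0 = nx/200: 1, 1, 0.92, 0.8, 0.67, 0.455, 0.12
lx·mx for x ≥ 4: 1.7353, 0.6825, 0.1308 → sum = 2.5486
V_4 = 2.5486 / l_4 = 2.5486 / 0.67 = 3.803881… → 3.80

3.80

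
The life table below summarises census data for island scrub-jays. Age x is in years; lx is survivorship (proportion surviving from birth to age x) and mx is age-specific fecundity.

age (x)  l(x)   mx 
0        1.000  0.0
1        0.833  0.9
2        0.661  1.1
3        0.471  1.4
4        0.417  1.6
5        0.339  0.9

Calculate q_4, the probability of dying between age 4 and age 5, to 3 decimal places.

0.187

q_4 = (l_4 − l_5) / l_4 = (0.417 − 0.339) / 0.417
     = 0.078 / 0.417 = 0.18705… → 0.187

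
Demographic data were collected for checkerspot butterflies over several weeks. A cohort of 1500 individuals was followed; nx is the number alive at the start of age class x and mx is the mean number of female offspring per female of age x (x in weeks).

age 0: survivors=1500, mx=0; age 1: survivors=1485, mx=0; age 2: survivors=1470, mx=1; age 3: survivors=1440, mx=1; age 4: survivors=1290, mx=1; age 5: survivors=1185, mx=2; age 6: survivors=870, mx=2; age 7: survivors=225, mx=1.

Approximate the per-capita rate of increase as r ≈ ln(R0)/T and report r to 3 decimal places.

0.409

lx = nx/n0 = nx/1500: 1, 0.99, 0.98, 0.96, 0.86, 0.79, 0.58, 0.15
R0 = Σ lx·mx = 0 + 0 + 0.98 + 0.96 + 0.86 + 1.58 + 1.16 + 0.15 = 5.69
Σ x·lx·mx = 24.19; T = 24.19/5.69 = 4.25132…
r ≈ ln(R0)/T = ln(5.69)/4.25132… = 0.40898… → 0.409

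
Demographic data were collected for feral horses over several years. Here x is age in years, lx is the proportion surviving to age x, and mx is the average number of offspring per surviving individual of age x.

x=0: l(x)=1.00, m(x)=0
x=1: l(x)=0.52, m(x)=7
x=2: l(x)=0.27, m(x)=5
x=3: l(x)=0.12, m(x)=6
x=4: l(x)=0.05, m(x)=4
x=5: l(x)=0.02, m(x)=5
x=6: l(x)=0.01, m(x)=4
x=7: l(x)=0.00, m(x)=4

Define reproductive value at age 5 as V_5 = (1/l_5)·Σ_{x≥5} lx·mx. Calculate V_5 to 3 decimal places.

7.000

lx·mx for x ≥ 5: 0.1, 0.04, 0 → sum = 0.14
V_5 = 0.14 / l_5 = 0.14 / 0.02 = 7 → 7.000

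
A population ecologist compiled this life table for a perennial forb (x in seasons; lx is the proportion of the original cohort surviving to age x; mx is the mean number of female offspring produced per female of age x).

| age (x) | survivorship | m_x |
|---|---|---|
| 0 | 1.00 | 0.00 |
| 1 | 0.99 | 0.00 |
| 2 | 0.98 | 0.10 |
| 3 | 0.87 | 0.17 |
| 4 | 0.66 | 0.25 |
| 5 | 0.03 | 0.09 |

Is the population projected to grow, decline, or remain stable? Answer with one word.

declining

R0 = Σ lx·mx = 0 + 0 + 0.098 + 0.1479 + 0.165 + 0.0027 = 0.4136
R0 < 1, so the population is declining.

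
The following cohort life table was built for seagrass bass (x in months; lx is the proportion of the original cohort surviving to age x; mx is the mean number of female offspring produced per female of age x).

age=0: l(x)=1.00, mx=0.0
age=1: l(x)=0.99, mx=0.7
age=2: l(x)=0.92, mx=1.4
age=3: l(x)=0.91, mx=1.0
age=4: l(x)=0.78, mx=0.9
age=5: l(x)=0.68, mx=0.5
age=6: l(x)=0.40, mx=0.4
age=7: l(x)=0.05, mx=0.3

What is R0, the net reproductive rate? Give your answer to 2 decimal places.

lx·mx by age: 0, 0.693, 1.288, 0.91, 0.702, 0.34, 0.16, 0.015
R0 = Σ lx·mx = 4.108 → 4.11

4.11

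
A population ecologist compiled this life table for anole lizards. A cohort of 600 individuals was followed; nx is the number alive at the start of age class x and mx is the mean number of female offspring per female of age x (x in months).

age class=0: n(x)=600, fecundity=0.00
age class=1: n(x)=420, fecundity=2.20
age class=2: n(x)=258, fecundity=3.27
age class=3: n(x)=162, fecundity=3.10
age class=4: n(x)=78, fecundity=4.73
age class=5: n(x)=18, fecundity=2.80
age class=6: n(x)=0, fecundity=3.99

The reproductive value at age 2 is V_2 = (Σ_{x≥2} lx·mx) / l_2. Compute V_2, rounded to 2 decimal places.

lx = nx/n0 = nx/600: 1, 0.7, 0.43, 0.27, 0.13, 0.03, 0
lx·mx for x ≥ 2: 1.4061, 0.837, 0.6149, 0.084, 0 → sum = 2.942
V_2 = 2.942 / l_2 = 2.942 / 0.43 = 6.84186… → 6.84

6.84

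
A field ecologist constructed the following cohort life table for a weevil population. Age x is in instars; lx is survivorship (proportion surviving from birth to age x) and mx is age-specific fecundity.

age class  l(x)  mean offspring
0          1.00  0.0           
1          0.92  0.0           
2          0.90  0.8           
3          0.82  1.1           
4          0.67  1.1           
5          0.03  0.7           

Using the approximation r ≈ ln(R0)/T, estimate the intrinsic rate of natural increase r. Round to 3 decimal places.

R0 = Σ lx·mx = 0 + 0 + 0.72 + 0.902 + 0.737 + 0.021 = 2.38
Σ x·lx·mx = 7.199; T = 7.199/2.38 = 3.02479…
r ≈ ln(R0)/T = ln(2.38)/3.02479… = 0.28666… → 0.287

0.287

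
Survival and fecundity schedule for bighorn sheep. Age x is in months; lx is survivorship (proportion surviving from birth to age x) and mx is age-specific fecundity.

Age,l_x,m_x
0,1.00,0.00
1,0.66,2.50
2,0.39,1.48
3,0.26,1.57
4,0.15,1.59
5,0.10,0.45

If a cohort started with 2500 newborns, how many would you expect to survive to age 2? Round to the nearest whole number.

Expected survivors = N0 · l_2 = 2500 × 0.39 = 975 → 975

975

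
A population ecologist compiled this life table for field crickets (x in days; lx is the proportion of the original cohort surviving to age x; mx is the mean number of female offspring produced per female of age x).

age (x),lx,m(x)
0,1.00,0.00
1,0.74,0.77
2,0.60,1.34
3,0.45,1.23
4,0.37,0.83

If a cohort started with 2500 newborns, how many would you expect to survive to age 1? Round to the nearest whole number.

Expected survivors = N0 · l_1 = 2500 × 0.74 = 1850 → 1850

1850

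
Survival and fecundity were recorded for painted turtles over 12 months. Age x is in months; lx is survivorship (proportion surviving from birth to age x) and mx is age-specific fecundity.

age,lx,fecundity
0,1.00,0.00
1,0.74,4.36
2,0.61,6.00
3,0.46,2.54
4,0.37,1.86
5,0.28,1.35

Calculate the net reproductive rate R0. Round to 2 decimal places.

lx·mx by age: 0, 3.2264, 3.66, 1.1684, 0.6882, 0.378
R0 = Σ lx·mx = 9.121 → 9.12

9.12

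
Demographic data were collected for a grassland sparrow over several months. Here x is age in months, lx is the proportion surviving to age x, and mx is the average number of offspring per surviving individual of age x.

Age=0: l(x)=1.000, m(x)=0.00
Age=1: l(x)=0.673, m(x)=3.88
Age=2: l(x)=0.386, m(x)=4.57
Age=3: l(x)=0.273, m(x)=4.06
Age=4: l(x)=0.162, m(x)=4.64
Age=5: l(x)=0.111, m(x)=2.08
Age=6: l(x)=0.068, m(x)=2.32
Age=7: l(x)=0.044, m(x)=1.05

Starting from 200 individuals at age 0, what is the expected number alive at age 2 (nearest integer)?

77

Expected survivors = N0 · l_2 = 200 × 0.386 = 77.2 → 77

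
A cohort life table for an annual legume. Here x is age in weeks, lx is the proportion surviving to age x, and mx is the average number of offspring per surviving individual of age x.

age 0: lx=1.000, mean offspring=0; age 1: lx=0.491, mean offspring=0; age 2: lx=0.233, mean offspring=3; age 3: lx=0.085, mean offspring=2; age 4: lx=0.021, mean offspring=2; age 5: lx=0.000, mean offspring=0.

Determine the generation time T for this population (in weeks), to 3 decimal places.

lx·mx: 0, 0, 0.699, 0.17, 0.042, 0 → R0 = 0.911
x·lx·mx: 0, 0, 1.398, 0.51, 0.168, 0 → Σ = 2.076
T = 2.076 / 0.911 = 2.278814… → 2.279

2.279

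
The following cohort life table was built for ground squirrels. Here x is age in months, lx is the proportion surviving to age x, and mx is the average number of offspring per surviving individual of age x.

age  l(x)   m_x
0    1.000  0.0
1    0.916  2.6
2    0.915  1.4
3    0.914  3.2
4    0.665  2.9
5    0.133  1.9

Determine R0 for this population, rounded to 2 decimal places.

lx·mx by age: 0, 2.3816, 1.281, 2.9248, 1.9285, 0.2527
R0 = Σ lx·mx = 8.7686 → 8.77

8.77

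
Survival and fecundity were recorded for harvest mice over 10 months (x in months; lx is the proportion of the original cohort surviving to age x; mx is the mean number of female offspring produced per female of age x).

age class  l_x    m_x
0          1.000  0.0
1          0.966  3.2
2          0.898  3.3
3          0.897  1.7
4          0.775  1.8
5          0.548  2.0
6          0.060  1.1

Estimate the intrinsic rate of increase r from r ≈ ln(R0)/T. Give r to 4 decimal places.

R0 = Σ lx·mx = 0 + 3.0912 + 2.9634 + 1.5249 + 1.395 + 1.096 + 0.066 = 10.1365
Σ x·lx·mx = 25.0487; T = 25.0487/10.1365 = 2.47114…
r ≈ ln(R0)/T = ln(10.1365)/2.47114… = 0.937277… → 0.9373

0.9373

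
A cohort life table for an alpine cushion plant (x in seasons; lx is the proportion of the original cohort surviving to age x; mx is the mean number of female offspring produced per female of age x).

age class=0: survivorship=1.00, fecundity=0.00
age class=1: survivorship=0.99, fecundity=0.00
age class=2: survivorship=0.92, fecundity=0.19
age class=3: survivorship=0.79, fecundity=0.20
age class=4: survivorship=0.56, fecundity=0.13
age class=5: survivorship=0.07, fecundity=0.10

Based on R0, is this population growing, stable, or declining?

R0 = Σ lx·mx = 0 + 0 + 0.1748 + 0.158 + 0.0728 + 0.007 = 0.4126
R0 < 1, so the population is declining.

declining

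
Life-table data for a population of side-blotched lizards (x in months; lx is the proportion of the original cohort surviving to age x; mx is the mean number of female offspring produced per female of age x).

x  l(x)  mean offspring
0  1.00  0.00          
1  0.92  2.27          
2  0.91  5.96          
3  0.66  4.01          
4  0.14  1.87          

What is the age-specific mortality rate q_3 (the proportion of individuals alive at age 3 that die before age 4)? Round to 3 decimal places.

q_3 = (l_3 − l_4) / l_3 = (0.66 − 0.14) / 0.66
     = 0.52 / 0.66 = 0.787879… → 0.788

0.788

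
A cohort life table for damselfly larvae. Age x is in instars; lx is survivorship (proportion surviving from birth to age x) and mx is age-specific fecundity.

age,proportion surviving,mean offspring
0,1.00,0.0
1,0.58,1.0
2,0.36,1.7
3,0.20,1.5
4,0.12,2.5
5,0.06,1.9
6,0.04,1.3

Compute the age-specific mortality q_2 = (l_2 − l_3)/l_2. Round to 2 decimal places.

0.44

q_2 = (l_2 − l_3) / l_2 = (0.36 − 0.2) / 0.36
     = 0.16 / 0.36 = 0.444444… → 0.44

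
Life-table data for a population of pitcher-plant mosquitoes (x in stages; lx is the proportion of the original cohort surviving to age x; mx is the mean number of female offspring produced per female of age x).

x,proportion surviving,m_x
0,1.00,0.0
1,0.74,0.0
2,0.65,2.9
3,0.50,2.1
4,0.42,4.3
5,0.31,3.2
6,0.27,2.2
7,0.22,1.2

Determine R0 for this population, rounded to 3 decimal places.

lx·mx by age: 0, 0, 1.885, 1.05, 1.806, 0.992, 0.594, 0.264
R0 = Σ lx·mx = 6.591 → 6.591

6.591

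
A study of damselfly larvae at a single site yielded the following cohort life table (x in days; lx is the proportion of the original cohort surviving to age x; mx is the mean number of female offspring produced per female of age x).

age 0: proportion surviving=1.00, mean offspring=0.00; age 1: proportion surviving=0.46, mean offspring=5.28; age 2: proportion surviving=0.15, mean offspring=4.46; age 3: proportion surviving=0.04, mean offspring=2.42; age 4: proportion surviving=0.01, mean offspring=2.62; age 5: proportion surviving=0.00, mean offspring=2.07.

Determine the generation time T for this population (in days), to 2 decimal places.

lx·mx: 0, 2.4288, 0.669, 0.0968, 0.0262, 0 → R0 = 3.2208
x·lx·mx: 0, 2.4288, 1.338, 0.2904, 0.1048, 0 → Σ = 4.162
T = 4.162 / 3.2208 = 1.292226… → 1.29

1.29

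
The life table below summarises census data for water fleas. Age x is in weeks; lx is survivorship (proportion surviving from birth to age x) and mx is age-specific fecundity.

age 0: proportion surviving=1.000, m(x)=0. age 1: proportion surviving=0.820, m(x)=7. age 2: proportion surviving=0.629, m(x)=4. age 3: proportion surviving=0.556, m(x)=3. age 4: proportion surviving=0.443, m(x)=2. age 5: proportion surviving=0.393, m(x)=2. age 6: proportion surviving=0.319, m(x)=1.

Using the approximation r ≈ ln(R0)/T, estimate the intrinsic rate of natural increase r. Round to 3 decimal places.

R0 = Σ lx·mx = 0 + 5.74 + 2.516 + 1.668 + 0.886 + 0.786 + 0.319 = 11.915
Σ x·lx·mx = 25.164; T = 25.164/11.915 = 2.11196…
r ≈ ln(R0)/T = ln(11.915)/2.11196… = 1.17322… → 1.173

1.173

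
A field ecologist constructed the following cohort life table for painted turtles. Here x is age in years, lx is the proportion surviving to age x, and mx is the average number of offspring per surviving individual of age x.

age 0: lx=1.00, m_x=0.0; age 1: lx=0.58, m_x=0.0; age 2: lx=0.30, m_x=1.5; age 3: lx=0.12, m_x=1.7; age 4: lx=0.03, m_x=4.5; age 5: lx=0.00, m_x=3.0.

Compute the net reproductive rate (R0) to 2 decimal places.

lx·mx by age: 0, 0, 0.45, 0.204, 0.135, 0
R0 = Σ lx·mx = 0.789 → 0.79

0.79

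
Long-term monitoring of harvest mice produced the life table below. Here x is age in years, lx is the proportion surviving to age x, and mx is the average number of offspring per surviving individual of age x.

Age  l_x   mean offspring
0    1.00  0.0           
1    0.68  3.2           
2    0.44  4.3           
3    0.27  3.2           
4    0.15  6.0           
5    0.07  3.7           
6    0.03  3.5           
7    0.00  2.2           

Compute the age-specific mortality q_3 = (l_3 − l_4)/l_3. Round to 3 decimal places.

0.444

q_3 = (l_3 − l_4) / l_3 = (0.27 − 0.15) / 0.27
     = 0.12 / 0.27 = 0.444444… → 0.444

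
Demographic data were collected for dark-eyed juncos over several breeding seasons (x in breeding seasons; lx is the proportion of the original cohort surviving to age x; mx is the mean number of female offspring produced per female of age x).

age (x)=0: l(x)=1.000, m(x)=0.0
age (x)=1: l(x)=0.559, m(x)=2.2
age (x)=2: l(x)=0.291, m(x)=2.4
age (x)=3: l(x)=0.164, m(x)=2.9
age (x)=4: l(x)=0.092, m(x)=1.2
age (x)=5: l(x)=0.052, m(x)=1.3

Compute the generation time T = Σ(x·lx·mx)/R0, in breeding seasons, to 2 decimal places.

1.87

lx·mx: 0, 1.2298, 0.6984, 0.4756, 0.1104, 0.0676 → R0 = 2.5818
x·lx·mx: 0, 1.2298, 1.3968, 1.4268, 0.4416, 0.338 → Σ = 4.833
T = 4.833 / 2.5818 = 1.87195… → 1.87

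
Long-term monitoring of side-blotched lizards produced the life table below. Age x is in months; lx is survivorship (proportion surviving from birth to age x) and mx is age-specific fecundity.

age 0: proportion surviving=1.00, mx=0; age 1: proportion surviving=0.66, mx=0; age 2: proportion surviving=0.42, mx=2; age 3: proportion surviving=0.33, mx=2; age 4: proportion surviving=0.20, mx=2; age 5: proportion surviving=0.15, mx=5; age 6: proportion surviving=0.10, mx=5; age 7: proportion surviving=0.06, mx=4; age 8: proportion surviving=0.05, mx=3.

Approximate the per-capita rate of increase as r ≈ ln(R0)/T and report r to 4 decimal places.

R0 = Σ lx·mx = 0 + 0 + 0.84 + 0.66 + 0.4 + 0.75 + 0.5 + 0.24 + 0.15 = 3.54
Σ x·lx·mx = 14.89; T = 14.89/3.54 = 4.20621…
r ≈ ln(R0)/T = ln(3.54)/4.20621… = 0.300538… → 0.3005

0.3005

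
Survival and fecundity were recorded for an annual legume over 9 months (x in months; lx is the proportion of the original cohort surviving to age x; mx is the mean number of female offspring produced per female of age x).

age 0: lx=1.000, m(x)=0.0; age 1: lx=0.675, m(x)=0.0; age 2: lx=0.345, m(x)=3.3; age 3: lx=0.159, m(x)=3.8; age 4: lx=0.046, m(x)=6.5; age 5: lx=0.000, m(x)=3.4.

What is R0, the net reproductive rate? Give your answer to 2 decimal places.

lx·mx by age: 0, 0, 1.1385, 0.6042, 0.299, 0
R0 = Σ lx·mx = 2.0417 → 2.04

2.04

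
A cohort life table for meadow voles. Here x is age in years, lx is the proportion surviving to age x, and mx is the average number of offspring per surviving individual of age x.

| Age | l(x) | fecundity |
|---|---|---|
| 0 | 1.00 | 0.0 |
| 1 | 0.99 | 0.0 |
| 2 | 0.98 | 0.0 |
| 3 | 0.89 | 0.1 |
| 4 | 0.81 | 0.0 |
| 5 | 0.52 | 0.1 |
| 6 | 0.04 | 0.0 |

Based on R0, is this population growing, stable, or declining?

R0 = Σ lx·mx = 0 + 0 + 0 + 0.089 + 0 + 0.052 + 0 = 0.141
R0 < 1, so the population is declining.

declining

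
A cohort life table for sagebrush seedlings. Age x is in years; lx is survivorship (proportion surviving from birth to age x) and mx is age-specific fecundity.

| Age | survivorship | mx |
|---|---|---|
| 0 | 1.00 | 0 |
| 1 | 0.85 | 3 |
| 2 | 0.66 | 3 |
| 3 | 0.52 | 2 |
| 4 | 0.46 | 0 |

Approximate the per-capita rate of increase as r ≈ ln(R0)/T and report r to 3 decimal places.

0.993

R0 = Σ lx·mx = 0 + 2.55 + 1.98 + 1.04 + 0 = 5.57
Σ x·lx·mx = 9.63; T = 9.63/5.57 = 1.7289…
r ≈ ln(R0)/T = ln(5.57)/1.7289… = 0.99334… → 0.993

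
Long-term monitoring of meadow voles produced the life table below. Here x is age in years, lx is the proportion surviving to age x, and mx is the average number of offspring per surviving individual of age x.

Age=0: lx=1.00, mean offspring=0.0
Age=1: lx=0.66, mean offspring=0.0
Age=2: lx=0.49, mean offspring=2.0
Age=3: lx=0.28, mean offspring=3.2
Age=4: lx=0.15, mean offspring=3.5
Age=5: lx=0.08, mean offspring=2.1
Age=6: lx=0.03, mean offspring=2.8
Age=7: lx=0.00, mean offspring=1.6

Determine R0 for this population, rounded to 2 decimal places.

2.65

lx·mx by age: 0, 0, 0.98, 0.896, 0.525, 0.168, 0.084, 0
R0 = Σ lx·mx = 2.653 → 2.65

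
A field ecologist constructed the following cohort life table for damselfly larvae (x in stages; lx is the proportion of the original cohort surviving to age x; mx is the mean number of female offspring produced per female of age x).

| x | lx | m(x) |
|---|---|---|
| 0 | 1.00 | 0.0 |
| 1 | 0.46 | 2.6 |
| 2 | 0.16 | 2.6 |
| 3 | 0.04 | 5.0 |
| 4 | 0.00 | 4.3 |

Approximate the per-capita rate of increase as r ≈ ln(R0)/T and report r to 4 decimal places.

R0 = Σ lx·mx = 0 + 1.196 + 0.416 + 0.2 + 0 = 1.812
Σ x·lx·mx = 2.628; T = 2.628/1.812 = 1.45033…
r ≈ ln(R0)/T = ln(1.812)/1.45033… = 0.409859… → 0.4099

0.4099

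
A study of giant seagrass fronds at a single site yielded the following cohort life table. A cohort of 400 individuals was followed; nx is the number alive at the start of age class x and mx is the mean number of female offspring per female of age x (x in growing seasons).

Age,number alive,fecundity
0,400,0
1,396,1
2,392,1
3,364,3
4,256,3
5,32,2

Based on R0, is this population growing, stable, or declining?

lx = nx/n0 = nx/400: 1, 0.99, 0.98, 0.91, 0.64, 0.08
R0 = Σ lx·mx = 0 + 0.99 + 0.98 + 2.73 + 1.92 + 0.16 = 6.78
R0 > 1, so the population is growing.

growing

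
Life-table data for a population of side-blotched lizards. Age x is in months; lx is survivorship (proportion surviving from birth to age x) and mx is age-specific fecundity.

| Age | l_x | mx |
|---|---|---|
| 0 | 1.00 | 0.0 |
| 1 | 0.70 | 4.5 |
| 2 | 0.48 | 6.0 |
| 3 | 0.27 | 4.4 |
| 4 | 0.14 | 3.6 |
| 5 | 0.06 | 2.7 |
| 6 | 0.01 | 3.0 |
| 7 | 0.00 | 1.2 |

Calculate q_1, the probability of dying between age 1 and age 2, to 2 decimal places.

0.31

q_1 = (l_1 − l_2) / l_1 = (0.7 − 0.48) / 0.7
     = 0.22 / 0.7 = 0.314286… → 0.31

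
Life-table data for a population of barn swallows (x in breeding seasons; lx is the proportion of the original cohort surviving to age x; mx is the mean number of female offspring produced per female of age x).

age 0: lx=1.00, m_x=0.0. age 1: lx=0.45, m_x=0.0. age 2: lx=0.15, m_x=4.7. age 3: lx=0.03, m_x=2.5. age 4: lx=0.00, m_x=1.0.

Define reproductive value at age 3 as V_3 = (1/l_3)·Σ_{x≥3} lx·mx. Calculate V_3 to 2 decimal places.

2.50

lx·mx for x ≥ 3: 0.075, 0 → sum = 0.075
V_3 = 0.075 / l_3 = 0.075 / 0.03 = 2.5 → 2.50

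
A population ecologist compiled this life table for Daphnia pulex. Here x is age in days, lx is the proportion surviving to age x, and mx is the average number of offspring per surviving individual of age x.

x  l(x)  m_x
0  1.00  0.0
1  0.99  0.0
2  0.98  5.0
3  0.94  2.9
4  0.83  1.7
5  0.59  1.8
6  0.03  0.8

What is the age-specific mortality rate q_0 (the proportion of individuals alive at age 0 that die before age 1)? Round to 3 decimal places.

q_0 = (l_0 − l_1) / l_0 = (1 − 0.99) / 1
     = 0.01 / 1 = 0.01 → 0.010

0.010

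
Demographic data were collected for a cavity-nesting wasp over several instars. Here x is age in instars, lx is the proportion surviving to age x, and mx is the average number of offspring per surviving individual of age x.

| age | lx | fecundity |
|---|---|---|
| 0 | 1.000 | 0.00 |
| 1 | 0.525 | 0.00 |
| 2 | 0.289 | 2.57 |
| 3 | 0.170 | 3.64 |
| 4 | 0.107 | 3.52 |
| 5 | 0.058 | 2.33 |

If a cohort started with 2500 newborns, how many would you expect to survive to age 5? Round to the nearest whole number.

Expected survivors = N0 · l_5 = 2500 × 0.058 = 145 → 145

145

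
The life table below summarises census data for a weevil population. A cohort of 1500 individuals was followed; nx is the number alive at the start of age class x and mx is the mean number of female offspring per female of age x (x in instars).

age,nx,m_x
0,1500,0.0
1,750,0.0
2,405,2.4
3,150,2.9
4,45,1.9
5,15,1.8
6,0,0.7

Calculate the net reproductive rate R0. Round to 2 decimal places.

lx = nx/n0 = nx/1500: 1, 0.5, 0.27, 0.1, 0.03, 0.01, 0
lx·mx by age: 0, 0, 0.648, 0.29, 0.057, 0.018, 0
R0 = Σ lx·mx = 1.013 → 1.01

1.01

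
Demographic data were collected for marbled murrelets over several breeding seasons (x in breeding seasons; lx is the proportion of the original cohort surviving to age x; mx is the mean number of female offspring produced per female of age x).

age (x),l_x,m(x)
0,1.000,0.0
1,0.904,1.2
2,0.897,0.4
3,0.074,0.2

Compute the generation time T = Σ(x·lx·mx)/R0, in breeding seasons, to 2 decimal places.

lx·mx: 0, 1.0848, 0.3588, 0.0148 → R0 = 1.4584
x·lx·mx: 0, 1.0848, 0.7176, 0.0444 → Σ = 1.8468
T = 1.8468 / 1.4584 = 1.266319… → 1.27

1.27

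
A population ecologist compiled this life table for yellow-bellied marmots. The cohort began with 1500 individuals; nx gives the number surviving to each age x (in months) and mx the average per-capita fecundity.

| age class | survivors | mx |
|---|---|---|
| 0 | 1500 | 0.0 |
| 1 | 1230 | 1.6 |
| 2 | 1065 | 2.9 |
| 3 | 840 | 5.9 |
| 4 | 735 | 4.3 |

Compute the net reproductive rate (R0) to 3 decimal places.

lx = nx/n0 = nx/1500: 1, 0.82, 0.71, 0.56, 0.49
lx·mx by age: 0, 1.312, 2.059, 3.304, 2.107
R0 = Σ lx·mx = 8.782 → 8.782

8.782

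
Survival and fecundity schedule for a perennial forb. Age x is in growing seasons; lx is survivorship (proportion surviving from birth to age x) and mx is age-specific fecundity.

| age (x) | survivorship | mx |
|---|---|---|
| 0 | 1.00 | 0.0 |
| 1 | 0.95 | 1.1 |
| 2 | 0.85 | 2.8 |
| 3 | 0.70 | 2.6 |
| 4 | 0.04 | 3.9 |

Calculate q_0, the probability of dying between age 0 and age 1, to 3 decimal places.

0.050

q_0 = (l_0 − l_1) / l_0 = (1 − 0.95) / 1
     = 0.05 / 1 = 0.05 → 0.050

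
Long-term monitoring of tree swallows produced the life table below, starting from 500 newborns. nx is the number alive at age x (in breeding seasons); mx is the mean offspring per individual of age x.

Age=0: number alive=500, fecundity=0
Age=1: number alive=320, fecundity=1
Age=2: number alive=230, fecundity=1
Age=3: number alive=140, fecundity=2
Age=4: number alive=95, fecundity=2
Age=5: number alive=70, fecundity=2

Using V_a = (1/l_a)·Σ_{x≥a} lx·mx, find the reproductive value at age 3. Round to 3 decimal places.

lx = nx/n0 = nx/500: 1, 0.64, 0.46, 0.28, 0.19, 0.14
lx·mx for x ≥ 3: 0.56, 0.38, 0.28 → sum = 1.22
V_3 = 1.22 / l_3 = 1.22 / 0.28 = 4.357143… → 4.357

4.357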